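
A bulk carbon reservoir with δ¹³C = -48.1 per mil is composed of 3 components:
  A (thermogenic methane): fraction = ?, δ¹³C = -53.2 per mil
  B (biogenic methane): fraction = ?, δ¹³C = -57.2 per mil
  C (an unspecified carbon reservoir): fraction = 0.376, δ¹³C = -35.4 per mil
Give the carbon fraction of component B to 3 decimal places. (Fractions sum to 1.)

Let f_B and f_A be the unknown fractions; fractions sum to 1 so f_B + f_A = 0.624.
Mass balance: Σ fᵢ·δᵢ = δ_bulk ⇒ f_B·(-57.2) + f_A·(-53.2) = -48.1 − (-13.310) = -34.790
Substitute f_A = 0.624 − f_B:
f_B·(-57.2 − -53.2) = -34.790 − 0.624×(-53.2) = -1.593
f_B = -1.593 / -4.0 = 0.3982

0.398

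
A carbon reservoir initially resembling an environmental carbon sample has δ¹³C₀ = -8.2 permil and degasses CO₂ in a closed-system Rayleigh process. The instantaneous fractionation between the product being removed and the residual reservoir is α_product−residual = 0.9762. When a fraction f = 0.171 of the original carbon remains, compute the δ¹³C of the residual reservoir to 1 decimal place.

34.4 permil

Rayleigh residual: δ_res = (δ₀ + 1000)·f^(α−1) − 1000
α − 1 = -0.02380
f^(α−1) = 0.171^(-0.02380) = 1.042929
δ_res = (-8.2 + 1000) × 1.042929 − 1000 = 1034.377 − 1000 = 34.38 permil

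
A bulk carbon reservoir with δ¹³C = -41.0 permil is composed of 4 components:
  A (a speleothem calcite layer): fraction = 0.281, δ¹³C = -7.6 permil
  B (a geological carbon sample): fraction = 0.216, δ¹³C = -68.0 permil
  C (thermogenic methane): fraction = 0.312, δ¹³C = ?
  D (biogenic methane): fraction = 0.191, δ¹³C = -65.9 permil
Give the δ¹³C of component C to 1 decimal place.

-37.1 permil

Isotope mass balance: δ_bulk = Σ fᵢ·δᵢ.
-41.0 = 0.281×(-7.6) + 0.216×(-68.0) + 0.312×δ_C + 0.191×(-65.9)
0.312·δ_C = -41.0 − (-29.411) = -11.589
δ_C = -11.589 / 0.312 = -37.15 permil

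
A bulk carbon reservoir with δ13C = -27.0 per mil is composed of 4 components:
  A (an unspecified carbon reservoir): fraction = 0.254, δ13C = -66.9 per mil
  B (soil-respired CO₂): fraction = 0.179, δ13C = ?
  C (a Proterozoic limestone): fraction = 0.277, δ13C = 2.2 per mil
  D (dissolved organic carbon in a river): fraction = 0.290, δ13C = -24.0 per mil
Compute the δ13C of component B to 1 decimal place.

-20.4 per mil

Isotope mass balance: δ_bulk = Σ fᵢ·δᵢ.
-27.0 = 0.254×(-66.9) + 0.179×δ_B + 0.277×(2.2) + 0.290×(-24.0)
0.179·δ_B = -27.0 − (-23.343) = -3.657
δ_B = -3.657 / 0.179 = -20.43 per mil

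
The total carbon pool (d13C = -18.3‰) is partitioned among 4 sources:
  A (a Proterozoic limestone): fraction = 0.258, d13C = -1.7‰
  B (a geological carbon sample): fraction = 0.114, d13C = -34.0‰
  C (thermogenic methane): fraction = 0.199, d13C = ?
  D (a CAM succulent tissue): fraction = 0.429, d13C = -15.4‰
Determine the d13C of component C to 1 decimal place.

Isotope mass balance: δ_bulk = Σ fᵢ·δᵢ.
-18.3 = 0.258×(-1.7) + 0.114×(-34.0) + 0.199×δ_C + 0.429×(-15.4)
0.199·δ_C = -18.3 − (-10.921) = -7.379
δ_C = -7.379 / 0.199 = -37.08‰

-37.1‰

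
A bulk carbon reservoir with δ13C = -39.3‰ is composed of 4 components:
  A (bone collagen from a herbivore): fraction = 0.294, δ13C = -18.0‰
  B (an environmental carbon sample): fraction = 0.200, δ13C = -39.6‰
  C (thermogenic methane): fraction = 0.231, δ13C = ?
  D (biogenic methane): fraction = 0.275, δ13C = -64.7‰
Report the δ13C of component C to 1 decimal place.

-35.9‰

Isotope mass balance: δ_bulk = Σ fᵢ·δᵢ.
-39.3 = 0.294×(-18.0) + 0.200×(-39.6) + 0.231×δ_C + 0.275×(-64.7)
0.231·δ_C = -39.3 − (-31.005) = -8.295
δ_C = -8.295 / 0.231 = -35.91‰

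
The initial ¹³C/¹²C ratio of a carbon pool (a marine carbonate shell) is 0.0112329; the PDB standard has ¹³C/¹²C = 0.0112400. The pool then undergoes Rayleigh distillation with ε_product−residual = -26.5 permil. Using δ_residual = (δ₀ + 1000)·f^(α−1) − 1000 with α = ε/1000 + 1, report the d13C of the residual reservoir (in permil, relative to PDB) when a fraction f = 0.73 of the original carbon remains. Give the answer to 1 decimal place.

7.7 permil

δ₀ = (0.0112329/0.0112400 − 1)×1000 = (0.999368 − 1)×1000 = -0.632 permil
α − 1 = ε/1000 = -0.0265
f^(α−1) = 0.73^(-0.0265) = 1.008375
δ_res = (-0.632 + 1000) × 1.008375 − 1000 = 1007.738 − 1000 = 7.74 permil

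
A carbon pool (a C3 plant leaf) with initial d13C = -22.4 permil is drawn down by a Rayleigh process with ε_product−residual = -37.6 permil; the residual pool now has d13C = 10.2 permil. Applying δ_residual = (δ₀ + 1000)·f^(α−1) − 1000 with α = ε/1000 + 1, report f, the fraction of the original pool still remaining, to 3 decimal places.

0.418

α − 1 = ε/1000 = -0.0376
(δ_res + 1000)/(δ₀ + 1000) = (10.2 + 1000)/(-22.4 + 1000) = 1010.2/977.6 = 1.033347
f = 1.033347^(1/-0.0376) = exp(ln(1.033347)/-0.0376) = exp(0.03280/-0.0376)
f = exp(-0.8724) = 0.4179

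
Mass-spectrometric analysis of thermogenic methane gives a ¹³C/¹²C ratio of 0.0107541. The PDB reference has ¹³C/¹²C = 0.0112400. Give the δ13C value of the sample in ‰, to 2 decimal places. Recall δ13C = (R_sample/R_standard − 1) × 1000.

δ13C = (R_sample / R_standard − 1) × 1000
R_sample / R_standard = 0.0107541 / 0.0112400 = 0.956770
δ13C = (0.956770 − 1) × 1000 = -43.230‰

-43.23‰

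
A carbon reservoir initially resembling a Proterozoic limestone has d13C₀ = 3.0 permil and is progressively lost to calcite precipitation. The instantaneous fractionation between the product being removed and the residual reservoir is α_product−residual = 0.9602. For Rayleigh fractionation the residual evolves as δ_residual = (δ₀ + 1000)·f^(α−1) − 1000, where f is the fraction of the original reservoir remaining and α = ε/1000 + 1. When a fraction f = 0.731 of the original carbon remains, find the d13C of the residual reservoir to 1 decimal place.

15.6 permil

Rayleigh residual: δ_res = (δ₀ + 1000)·f^(α−1) − 1000
α − 1 = -0.03980
f^(α−1) = 0.731^(-0.03980) = 1.012549
δ_res = (3.0 + 1000) × 1.012549 − 1000 = 1015.587 − 1000 = 15.59 permil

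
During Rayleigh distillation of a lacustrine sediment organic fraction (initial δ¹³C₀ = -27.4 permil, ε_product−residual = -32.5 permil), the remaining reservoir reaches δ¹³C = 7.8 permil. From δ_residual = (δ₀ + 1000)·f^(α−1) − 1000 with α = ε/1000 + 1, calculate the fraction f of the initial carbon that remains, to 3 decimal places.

0.335

α − 1 = ε/1000 = -0.0325
(δ_res + 1000)/(δ₀ + 1000) = (7.8 + 1000)/(-27.4 + 1000) = 1007.8/972.6 = 1.036192
f = 1.036192^(1/-0.0325) = exp(ln(1.036192)/-0.0325) = exp(0.03555/-0.0325)
f = exp(-1.0939) = 0.3349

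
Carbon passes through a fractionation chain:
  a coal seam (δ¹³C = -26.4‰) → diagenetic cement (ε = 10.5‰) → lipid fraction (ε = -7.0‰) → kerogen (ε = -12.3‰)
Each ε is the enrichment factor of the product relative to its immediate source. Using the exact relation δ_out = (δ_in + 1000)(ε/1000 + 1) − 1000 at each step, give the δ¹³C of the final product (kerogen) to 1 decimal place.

-35.1‰

step 1: δ = (-26.40 + 1000)·(10.5/1000 + 1) − 1000 = -16.18‰
step 2: δ = (-16.18 + 1000)·(-7.0/1000 + 1) − 1000 = -23.06‰
step 3: δ = (-23.06 + 1000)·(-12.3/1000 + 1) − 1000 = -35.08‰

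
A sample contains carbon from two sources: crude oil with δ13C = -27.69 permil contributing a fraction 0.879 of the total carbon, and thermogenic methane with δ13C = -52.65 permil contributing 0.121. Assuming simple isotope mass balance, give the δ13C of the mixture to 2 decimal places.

-30.71 permil

δ_mix = f_A·δ_A + f_B·δ_B
δ_mix = 0.879 × (-27.69) + 0.121 × (-52.65)
δ_mix = -24.340 + -6.371 = -30.710 permil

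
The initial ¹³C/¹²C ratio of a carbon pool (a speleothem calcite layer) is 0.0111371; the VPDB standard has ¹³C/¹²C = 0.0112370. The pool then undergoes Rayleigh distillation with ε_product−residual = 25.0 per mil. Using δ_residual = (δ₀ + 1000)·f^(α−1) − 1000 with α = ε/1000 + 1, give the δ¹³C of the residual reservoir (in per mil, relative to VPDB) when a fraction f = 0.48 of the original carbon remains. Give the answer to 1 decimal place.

δ₀ = (0.0111371/0.0112370 − 1)×1000 = (0.991110 − 1)×1000 = -8.890 per mil
α − 1 = ε/1000 = 0.0250
f^(α−1) = 0.48^(0.0250) = 0.981818
δ_res = (-8.890 + 1000) × 0.981818 − 1000 = 973.089 − 1000 = -26.91 per mil

-26.9 per mil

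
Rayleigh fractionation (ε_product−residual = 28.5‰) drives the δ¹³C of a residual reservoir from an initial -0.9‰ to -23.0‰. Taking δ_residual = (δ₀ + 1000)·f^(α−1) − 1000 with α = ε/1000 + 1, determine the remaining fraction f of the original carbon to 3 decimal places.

0.456

α − 1 = ε/1000 = 0.0285
(δ_res + 1000)/(δ₀ + 1000) = (-23.0 + 1000)/(-0.9 + 1000) = 977.0/999.1 = 0.977880
f = 0.977880^(1/0.0285) = exp(ln(0.977880)/0.0285) = exp(-0.02237/0.0285)
f = exp(-0.7848) = 0.4562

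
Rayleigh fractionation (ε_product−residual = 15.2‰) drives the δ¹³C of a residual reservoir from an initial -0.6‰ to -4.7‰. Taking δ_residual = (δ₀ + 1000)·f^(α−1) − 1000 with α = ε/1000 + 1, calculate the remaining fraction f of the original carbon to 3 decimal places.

0.763

α − 1 = ε/1000 = 0.0152
(δ_res + 1000)/(δ₀ + 1000) = (-4.7 + 1000)/(-0.6 + 1000) = 995.3/999.4 = 0.995898
f = 0.995898^(1/0.0152) = exp(ln(0.995898)/0.0152) = exp(-0.00411/0.0152)
f = exp(-0.2705) = 0.7630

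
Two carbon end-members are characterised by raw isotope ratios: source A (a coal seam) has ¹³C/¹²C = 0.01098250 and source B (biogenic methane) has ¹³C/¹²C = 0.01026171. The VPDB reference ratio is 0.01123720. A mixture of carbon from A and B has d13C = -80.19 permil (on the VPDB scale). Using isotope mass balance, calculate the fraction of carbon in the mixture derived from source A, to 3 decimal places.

δ_A = (0.01098250/0.01123720 − 1)×1000 = (0.977334 − 1)×1000 = -22.666 permil
δ_B = (0.01026171/0.01123720 − 1)×1000 = (0.913191 − 1)×1000 = -86.809 permil
f_A = (δ_mix − δ_B)/(δ_A − δ_B) = (-80.19 − (-86.809))/(-22.666 − (-86.809))
f_A = 6.619 / 64.143 = 0.1032

0.103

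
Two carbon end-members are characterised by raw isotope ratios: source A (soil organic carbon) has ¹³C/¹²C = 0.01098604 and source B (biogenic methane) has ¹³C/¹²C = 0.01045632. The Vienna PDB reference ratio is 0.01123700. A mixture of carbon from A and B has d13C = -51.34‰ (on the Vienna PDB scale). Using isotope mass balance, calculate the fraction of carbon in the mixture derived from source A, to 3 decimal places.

δ_A = (0.01098604/0.01123700 − 1)×1000 = (0.977667 − 1)×1000 = -22.333‰
δ_B = (0.01045632/0.01123700 − 1)×1000 = (0.930526 − 1)×1000 = -69.474‰
f_A = (δ_mix − δ_B)/(δ_A − δ_B) = (-51.34 − (-69.474))/(-22.333 − (-69.474))
f_A = 18.134 / 47.141 = 0.3847

0.385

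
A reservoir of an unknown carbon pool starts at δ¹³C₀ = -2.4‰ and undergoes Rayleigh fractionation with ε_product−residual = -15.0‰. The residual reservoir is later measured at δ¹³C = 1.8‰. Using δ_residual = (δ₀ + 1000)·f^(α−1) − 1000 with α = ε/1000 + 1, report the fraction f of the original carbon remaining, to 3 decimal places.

0.756

α − 1 = ε/1000 = -0.0150
(δ_res + 1000)/(δ₀ + 1000) = (1.8 + 1000)/(-2.4 + 1000) = 1001.8/997.6 = 1.004210
f = 1.004210^(1/-0.0150) = exp(ln(1.004210)/-0.0150) = exp(0.00420/-0.0150)
f = exp(-0.2801) = 0.7557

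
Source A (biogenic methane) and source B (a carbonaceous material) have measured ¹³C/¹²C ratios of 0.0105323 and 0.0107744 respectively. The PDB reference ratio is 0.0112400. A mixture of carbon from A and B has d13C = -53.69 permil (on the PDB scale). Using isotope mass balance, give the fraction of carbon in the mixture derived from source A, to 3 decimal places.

0.569

δ_A = (0.0105323/0.0112400 − 1)×1000 = (0.937037 − 1)×1000 = -62.963 permil
δ_B = (0.0107744/0.0112400 − 1)×1000 = (0.958577 − 1)×1000 = -41.423 permil
f_A = (δ_mix − δ_B)/(δ_A − δ_B) = (-53.69 − (-41.423))/(-62.963 − (-41.423))
f_A = -12.267 / -21.539 = 0.5695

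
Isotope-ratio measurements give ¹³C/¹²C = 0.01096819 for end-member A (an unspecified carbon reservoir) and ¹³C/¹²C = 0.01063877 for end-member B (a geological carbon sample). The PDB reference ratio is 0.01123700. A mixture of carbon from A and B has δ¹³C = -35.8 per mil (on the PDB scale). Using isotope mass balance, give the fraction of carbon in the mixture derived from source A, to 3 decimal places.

δ_A = (0.01096819/0.01123700 − 1)×1000 = (0.976078 − 1)×1000 = -23.922 per mil
δ_B = (0.01063877/0.01123700 − 1)×1000 = (0.946762 − 1)×1000 = -53.238 per mil
f_A = (δ_mix − δ_B)/(δ_A − δ_B) = (-35.8 − (-53.238))/(-23.922 − (-53.238))
f_A = 17.438 / 29.316 = 0.5948

0.595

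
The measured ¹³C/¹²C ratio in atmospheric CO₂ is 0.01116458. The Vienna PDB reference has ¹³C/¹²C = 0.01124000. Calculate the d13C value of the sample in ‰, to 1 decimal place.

-6.7‰

d13C = (R_sample / R_standard − 1) × 1000
R_sample / R_standard = 0.01116458 / 0.01124000 = 0.993290
d13C = (0.993290 − 1) × 1000 = -6.71‰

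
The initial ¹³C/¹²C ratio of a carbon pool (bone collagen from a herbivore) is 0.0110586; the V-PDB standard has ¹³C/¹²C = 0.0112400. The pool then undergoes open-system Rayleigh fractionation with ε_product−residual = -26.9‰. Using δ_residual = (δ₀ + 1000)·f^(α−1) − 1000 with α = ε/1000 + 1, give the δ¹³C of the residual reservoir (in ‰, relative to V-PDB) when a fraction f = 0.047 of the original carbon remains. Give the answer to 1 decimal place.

68.2‰

δ₀ = (0.0110586/0.0112400 − 1)×1000 = (0.983861 − 1)×1000 = -16.139‰
α − 1 = ε/1000 = -0.0269
f^(α−1) = 0.047^(-0.0269) = 1.085727
δ_res = (-16.139 + 1000) × 1.085727 − 1000 = 1068.205 − 1000 = 68.20‰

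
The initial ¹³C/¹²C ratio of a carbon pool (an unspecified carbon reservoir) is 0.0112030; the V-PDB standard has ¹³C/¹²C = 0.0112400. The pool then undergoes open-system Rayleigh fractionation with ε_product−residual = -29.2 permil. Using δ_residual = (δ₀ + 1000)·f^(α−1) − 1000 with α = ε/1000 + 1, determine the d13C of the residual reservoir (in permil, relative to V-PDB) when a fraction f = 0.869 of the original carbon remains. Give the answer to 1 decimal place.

δ₀ = (0.0112030/0.0112400 − 1)×1000 = (0.996708 − 1)×1000 = -3.292 permil
α − 1 = ε/1000 = -0.0292
f^(α−1) = 0.869^(-0.0292) = 1.004108
δ_res = (-3.292 + 1000) × 1.004108 − 1000 = 1000.803 − 1000 = 0.80 permil

0.8 permil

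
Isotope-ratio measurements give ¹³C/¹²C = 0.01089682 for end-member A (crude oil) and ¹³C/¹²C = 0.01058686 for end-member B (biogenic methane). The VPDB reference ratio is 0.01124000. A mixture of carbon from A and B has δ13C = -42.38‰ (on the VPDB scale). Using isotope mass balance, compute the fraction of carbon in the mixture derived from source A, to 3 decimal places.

0.570

δ_A = (0.01089682/0.01124000 − 1)×1000 = (0.969468 − 1)×1000 = -30.532‰
δ_B = (0.01058686/0.01124000 − 1)×1000 = (0.941891 − 1)×1000 = -58.109‰
f_A = (δ_mix − δ_B)/(δ_A − δ_B) = (-42.38 − (-58.109))/(-30.532 − (-58.109))
f_A = 15.729 / 27.577 = 0.5704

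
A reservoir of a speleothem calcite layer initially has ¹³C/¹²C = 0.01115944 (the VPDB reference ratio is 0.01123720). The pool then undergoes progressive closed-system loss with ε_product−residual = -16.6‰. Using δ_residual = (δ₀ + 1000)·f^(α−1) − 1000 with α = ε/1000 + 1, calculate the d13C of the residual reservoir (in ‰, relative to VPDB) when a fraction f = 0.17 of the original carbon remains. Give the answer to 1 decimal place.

22.7‰

δ₀ = (0.01115944/0.01123720 − 1)×1000 = (0.993080 − 1)×1000 = -6.920‰
α − 1 = ε/1000 = -0.0166
f^(α−1) = 0.17^(-0.0166) = 1.029851
δ_res = (-6.920 + 1000) × 1.029851 − 1000 = 1022.725 − 1000 = 22.72‰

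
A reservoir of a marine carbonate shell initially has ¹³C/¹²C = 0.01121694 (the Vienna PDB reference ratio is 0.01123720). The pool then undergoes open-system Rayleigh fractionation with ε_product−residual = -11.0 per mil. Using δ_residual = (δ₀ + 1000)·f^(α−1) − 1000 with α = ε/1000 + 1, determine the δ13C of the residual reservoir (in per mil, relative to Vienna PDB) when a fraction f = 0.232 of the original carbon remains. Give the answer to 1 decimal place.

δ₀ = (0.01121694/0.01123720 − 1)×1000 = (0.998197 − 1)×1000 = -1.803 per mil
α − 1 = ε/1000 = -0.0110
f^(α−1) = 0.232^(-0.0110) = 1.016201
δ_res = (-1.803 + 1000) × 1.016201 − 1000 = 1014.369 − 1000 = 14.37 per mil

14.4 per mil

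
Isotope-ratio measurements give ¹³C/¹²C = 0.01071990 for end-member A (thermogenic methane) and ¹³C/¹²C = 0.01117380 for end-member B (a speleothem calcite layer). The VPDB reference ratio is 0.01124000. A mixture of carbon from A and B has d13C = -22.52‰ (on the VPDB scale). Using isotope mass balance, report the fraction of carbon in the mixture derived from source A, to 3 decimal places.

δ_A = (0.01071990/0.01124000 − 1)×1000 = (0.953728 − 1)×1000 = -46.272‰
δ_B = (0.01117380/0.01124000 − 1)×1000 = (0.994110 − 1)×1000 = -5.890‰
f_A = (δ_mix − δ_B)/(δ_A − δ_B) = (-22.52 − (-5.890))/(-46.272 − (-5.890))
f_A = -16.630 / -40.383 = 0.4118

0.412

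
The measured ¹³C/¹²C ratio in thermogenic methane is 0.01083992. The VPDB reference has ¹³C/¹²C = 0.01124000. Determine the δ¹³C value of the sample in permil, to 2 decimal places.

δ¹³C = (R_sample / R_standard − 1) × 1000
R_sample / R_standard = 0.01083992 / 0.01124000 = 0.964406
δ¹³C = (0.964406 − 1) × 1000 = -35.594 permil

-35.59 permil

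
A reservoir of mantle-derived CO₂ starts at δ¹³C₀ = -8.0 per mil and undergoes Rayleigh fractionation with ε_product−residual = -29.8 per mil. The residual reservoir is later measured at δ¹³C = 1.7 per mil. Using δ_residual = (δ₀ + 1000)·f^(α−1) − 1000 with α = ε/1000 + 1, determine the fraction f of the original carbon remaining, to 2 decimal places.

0.72

α − 1 = ε/1000 = -0.0298
(δ_res + 1000)/(δ₀ + 1000) = (1.7 + 1000)/(-8.0 + 1000) = 1001.7/992.0 = 1.009778
f = 1.009778^(1/-0.0298) = exp(ln(1.009778)/-0.0298) = exp(0.00973/-0.0298)
f = exp(-0.3265) = 0.7214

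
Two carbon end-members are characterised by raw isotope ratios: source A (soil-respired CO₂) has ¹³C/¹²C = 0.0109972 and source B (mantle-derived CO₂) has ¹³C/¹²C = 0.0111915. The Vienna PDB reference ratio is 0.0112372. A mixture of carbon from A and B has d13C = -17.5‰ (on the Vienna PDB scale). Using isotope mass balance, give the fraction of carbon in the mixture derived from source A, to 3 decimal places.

δ_A = (0.0109972/0.0112372 − 1)×1000 = (0.978642 − 1)×1000 = -21.358‰
δ_B = (0.0111915/0.0112372 − 1)×1000 = (0.995933 − 1)×1000 = -4.067‰
f_A = (δ_mix − δ_B)/(δ_A − δ_B) = (-17.5 − (-4.067))/(-21.358 − (-4.067))
f_A = -13.433 / -17.291 = 0.7769

0.777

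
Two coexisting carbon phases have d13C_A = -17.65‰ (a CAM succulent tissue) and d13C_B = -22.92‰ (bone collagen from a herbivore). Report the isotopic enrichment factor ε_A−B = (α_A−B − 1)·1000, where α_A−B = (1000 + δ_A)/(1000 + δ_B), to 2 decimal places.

α_A−B = (1000 + -17.65) / (1000 + -22.92) = 982.35 / 977.08 = 1.005394
ε_A−B = (1.005394 − 1) × 1000 = 5.394‰
(The approximation ε ≈ δ_A − δ_B would give 5.27‰.)

5.39‰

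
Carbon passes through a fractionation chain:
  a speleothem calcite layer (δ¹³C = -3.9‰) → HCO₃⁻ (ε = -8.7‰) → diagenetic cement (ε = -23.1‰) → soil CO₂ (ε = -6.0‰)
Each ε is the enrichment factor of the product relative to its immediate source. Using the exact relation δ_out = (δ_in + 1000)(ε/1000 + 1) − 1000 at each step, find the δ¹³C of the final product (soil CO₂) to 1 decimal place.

step 1: δ = (-3.90 + 1000)·(-8.7/1000 + 1) − 1000 = -12.57‰
step 2: δ = (-12.57 + 1000)·(-23.1/1000 + 1) − 1000 = -35.38‰
step 3: δ = (-35.38 + 1000)·(-6.0/1000 + 1) − 1000 = -41.16‰

-41.2‰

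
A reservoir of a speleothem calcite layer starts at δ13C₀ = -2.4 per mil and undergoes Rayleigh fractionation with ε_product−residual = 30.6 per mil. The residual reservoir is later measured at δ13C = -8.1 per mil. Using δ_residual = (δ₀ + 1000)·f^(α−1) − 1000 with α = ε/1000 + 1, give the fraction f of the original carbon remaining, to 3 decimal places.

α − 1 = ε/1000 = 0.0306
(δ_res + 1000)/(δ₀ + 1000) = (-8.1 + 1000)/(-2.4 + 1000) = 991.9/997.6 = 0.994286
f = 0.994286^(1/0.0306) = exp(ln(0.994286)/0.0306) = exp(-0.00573/0.0306)
f = exp(-0.1873) = 0.8292

0.829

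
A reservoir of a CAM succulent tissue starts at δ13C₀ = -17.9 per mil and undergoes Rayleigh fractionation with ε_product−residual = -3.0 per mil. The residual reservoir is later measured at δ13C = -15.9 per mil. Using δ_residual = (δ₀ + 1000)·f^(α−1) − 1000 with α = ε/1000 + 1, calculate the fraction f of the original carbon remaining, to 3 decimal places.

α − 1 = ε/1000 = -0.0030
(δ_res + 1000)/(δ₀ + 1000) = (-15.9 + 1000)/(-17.9 + 1000) = 984.1/982.1 = 1.002036
f = 1.002036^(1/-0.0030) = exp(ln(1.002036)/-0.0030) = exp(0.00203/-0.0030)
f = exp(-0.6781) = 0.5076

0.508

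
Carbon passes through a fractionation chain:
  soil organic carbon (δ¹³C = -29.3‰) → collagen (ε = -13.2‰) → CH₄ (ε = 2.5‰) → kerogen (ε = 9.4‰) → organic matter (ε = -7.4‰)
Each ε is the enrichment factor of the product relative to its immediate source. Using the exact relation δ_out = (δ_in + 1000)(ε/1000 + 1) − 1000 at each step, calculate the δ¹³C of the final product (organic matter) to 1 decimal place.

step 1: δ = (-29.30 + 1000)·(-13.2/1000 + 1) − 1000 = -42.11‰
step 2: δ = (-42.11 + 1000)·(2.5/1000 + 1) − 1000 = -39.72‰
step 3: δ = (-39.72 + 1000)·(9.4/1000 + 1) − 1000 = -30.69‰
step 4: δ = (-30.69 + 1000)·(-7.4/1000 + 1) − 1000 = -37.86‰

-37.9‰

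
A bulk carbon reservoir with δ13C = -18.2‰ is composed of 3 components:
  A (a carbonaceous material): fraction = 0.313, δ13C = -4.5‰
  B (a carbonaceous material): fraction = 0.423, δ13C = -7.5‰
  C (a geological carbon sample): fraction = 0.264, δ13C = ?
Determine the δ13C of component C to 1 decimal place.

-51.6‰

Isotope mass balance: δ_bulk = Σ fᵢ·δᵢ.
-18.2 = 0.313×(-4.5) + 0.423×(-7.5) + 0.264×δ_C
0.264·δ_C = -18.2 − (-4.581) = -13.619
δ_C = -13.619 / 0.264 = -51.59‰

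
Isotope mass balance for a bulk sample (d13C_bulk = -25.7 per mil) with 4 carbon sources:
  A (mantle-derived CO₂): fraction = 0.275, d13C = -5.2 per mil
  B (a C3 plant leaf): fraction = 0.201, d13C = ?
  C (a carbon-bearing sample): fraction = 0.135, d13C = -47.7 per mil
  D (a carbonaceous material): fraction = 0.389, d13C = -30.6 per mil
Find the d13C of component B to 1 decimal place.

-29.5 per mil

Isotope mass balance: δ_bulk = Σ fᵢ·δᵢ.
-25.7 = 0.275×(-5.2) + 0.201×δ_B + 0.135×(-47.7) + 0.389×(-30.6)
0.201·δ_B = -25.7 − (-19.773) = -5.927
δ_B = -5.927 / 0.201 = -29.49 per mil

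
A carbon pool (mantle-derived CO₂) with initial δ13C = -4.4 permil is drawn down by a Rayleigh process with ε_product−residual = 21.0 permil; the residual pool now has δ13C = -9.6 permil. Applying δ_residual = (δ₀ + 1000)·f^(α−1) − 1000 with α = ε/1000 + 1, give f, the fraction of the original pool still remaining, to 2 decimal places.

0.78

α − 1 = ε/1000 = 0.0210
(δ_res + 1000)/(δ₀ + 1000) = (-9.6 + 1000)/(-4.4 + 1000) = 990.4/995.6 = 0.994777
f = 0.994777^(1/0.0210) = exp(ln(0.994777)/0.0210) = exp(-0.00524/0.0210)
f = exp(-0.2494) = 0.7793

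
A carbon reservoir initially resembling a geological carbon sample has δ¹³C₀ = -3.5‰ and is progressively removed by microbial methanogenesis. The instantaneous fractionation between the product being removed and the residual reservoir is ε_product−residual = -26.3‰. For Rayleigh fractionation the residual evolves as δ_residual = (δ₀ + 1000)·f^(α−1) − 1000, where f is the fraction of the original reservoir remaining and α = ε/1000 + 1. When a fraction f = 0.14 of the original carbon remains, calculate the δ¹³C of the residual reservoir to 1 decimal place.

Rayleigh residual: δ_res = (δ₀ + 1000)·f^(α−1) − 1000
α = ε/1000 + 1 = 0.97370, so α − 1 = -0.02630
f^(α−1) = 0.14^(-0.02630) = 1.053069
δ_res = (-3.5 + 1000) × 1.053069 − 1000 = 1049.383 − 1000 = 49.38‰

49.4‰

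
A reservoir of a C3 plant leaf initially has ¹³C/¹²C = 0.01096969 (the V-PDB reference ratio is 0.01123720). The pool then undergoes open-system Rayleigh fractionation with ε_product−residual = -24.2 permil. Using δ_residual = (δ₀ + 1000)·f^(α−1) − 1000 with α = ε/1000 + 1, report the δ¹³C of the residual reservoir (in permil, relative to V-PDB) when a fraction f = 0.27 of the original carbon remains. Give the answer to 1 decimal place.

7.6 permil

δ₀ = (0.01096969/0.01123720 − 1)×1000 = (0.976194 − 1)×1000 = -23.806 permil
α − 1 = ε/1000 = -0.0242
f^(α−1) = 0.27^(-0.0242) = 1.032193
δ_res = (-23.806 + 1000) × 1.032193 − 1000 = 1007.621 − 1000 = 7.62 permil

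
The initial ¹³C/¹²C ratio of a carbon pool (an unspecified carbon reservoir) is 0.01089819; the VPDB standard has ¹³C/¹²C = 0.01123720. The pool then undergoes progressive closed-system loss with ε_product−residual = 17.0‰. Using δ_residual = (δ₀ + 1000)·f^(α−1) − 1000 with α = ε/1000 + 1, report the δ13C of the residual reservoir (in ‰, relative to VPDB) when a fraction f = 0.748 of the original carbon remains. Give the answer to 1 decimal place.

-34.9‰

δ₀ = (0.01089819/0.01123720 − 1)×1000 = (0.969831 − 1)×1000 = -30.169‰
α − 1 = ε/1000 = 0.0170
f^(α−1) = 0.748^(0.0170) = 0.995076
δ_res = (-30.169 + 1000) × 0.995076 − 1000 = 965.056 − 1000 = -34.94‰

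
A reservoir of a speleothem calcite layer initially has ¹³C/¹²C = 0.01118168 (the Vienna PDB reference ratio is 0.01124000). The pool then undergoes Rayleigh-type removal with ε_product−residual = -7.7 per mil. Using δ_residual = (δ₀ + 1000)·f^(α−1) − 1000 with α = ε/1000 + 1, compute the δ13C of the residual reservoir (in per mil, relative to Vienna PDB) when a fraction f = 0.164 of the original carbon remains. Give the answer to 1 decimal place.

8.8 per mil

δ₀ = (0.01118168/0.01124000 − 1)×1000 = (0.994811 − 1)×1000 = -5.189 per mil
α − 1 = ε/1000 = -0.0077
f^(α−1) = 0.164^(-0.0077) = 1.014018
δ_res = (-5.189 + 1000) × 1.014018 − 1000 = 1008.757 − 1000 = 8.76 per mil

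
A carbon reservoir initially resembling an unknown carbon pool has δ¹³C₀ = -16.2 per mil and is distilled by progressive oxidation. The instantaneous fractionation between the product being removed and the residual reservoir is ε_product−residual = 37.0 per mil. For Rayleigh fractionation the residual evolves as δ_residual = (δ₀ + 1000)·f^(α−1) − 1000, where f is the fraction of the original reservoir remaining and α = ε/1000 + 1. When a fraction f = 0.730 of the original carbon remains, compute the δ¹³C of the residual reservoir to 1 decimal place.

Rayleigh residual: δ_res = (δ₀ + 1000)·f^(α−1) − 1000
α = ε/1000 + 1 = 1.03700, so α − 1 = 0.03700
f^(α−1) = 0.730^(0.03700) = 0.988423
δ_res = (-16.2 + 1000) × 0.988423 − 1000 = 972.411 − 1000 = -27.59 per mil

-27.6 per mil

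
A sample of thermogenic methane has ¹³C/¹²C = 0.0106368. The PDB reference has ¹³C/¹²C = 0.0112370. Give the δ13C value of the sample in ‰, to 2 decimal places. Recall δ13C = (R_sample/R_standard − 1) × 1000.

-53.41‰

δ13C = (R_sample / R_standard − 1) × 1000
R_sample / R_standard = 0.0106368 / 0.0112370 = 0.946587
δ13C = (0.946587 − 1) × 1000 = -53.413‰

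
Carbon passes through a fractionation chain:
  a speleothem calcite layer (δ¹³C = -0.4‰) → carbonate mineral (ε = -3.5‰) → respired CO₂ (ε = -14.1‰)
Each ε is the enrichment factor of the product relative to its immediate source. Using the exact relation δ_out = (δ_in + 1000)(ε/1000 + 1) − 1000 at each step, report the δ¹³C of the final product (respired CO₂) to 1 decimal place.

-17.9‰

step 1: δ = (-0.40 + 1000)·(-3.5/1000 + 1) − 1000 = -3.90‰
step 2: δ = (-3.90 + 1000)·(-14.1/1000 + 1) − 1000 = -17.94‰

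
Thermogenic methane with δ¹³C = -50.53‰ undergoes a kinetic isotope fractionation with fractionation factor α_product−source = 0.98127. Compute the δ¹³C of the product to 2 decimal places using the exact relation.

δ_product = (δ_source + 1000)·α − 1000
δ_product = (-50.53 + 1000) × 0.98127 − 1000
δ_product = 931.686 − 1000 = -68.314‰

-68.31‰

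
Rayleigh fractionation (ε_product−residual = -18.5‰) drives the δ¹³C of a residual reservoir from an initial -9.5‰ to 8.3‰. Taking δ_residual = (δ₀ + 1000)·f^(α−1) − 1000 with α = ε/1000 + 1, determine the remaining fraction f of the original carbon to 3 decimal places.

0.382

α − 1 = ε/1000 = -0.0185
(δ_res + 1000)/(δ₀ + 1000) = (8.3 + 1000)/(-9.5 + 1000) = 1008.3/990.5 = 1.017971
f = 1.017971^(1/-0.0185) = exp(ln(1.017971)/-0.0185) = exp(0.01781/-0.0185)
f = exp(-0.9628) = 0.3818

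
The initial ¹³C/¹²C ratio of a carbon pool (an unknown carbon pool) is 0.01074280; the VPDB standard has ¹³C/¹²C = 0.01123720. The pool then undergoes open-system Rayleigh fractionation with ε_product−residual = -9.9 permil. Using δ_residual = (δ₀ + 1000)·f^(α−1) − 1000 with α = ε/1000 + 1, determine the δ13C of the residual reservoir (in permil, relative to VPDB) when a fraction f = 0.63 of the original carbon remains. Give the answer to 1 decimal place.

-39.6 permil

δ₀ = (0.01074280/0.01123720 − 1)×1000 = (0.956003 − 1)×1000 = -43.997 permil
α − 1 = ε/1000 = -0.0099
f^(α−1) = 0.63^(-0.0099) = 1.004585
δ_res = (-43.997 + 1000) × 1.004585 − 1000 = 960.386 − 1000 = -39.61 permil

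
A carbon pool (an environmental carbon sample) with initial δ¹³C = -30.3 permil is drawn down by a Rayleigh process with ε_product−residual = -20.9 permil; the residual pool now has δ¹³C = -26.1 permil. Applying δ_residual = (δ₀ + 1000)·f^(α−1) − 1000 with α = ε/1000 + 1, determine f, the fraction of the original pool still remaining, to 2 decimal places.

α − 1 = ε/1000 = -0.0209
(δ_res + 1000)/(δ₀ + 1000) = (-26.1 + 1000)/(-30.3 + 1000) = 973.9/969.7 = 1.004331
f = 1.004331^(1/-0.0209) = exp(ln(1.004331)/-0.0209) = exp(0.00432/-0.0209)
f = exp(-0.2068) = 0.8132

0.81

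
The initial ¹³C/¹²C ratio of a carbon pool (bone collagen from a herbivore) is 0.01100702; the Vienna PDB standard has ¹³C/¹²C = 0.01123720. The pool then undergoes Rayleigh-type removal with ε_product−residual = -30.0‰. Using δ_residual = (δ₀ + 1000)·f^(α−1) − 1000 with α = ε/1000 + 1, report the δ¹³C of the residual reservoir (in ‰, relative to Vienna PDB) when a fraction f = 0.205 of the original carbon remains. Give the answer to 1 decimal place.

δ₀ = (0.01100702/0.01123720 − 1)×1000 = (0.979516 − 1)×1000 = -20.484‰
α − 1 = ε/1000 = -0.0300
f^(α−1) = 0.205^(-0.0300) = 1.048691
δ_res = (-20.484 + 1000) × 1.048691 − 1000 = 1027.210 − 1000 = 27.21‰

27.2‰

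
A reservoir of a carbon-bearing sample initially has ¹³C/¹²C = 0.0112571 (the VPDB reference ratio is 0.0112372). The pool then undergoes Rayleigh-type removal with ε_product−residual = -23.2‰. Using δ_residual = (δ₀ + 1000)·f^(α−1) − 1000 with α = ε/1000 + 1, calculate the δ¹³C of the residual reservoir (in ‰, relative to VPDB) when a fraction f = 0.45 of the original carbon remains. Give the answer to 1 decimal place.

δ₀ = (0.0112571/0.0112372 − 1)×1000 = (1.001771 − 1)×1000 = 1.771‰
α − 1 = ε/1000 = -0.0232
f^(α−1) = 0.45^(-0.0232) = 1.018698
δ_res = (1.771 + 1000) × 1.018698 − 1000 = 1020.502 − 1000 = 20.50‰

20.5‰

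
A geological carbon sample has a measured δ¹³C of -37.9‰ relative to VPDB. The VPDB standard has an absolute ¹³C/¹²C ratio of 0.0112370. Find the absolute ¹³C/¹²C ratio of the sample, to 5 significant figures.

0.010811

R_sample = R_standard × (δ¹³C/1000 + 1)
R_sample = 0.0112370 × (-37.9/1000 + 1) = 0.0112370 × 0.962100
R_sample = 0.0108111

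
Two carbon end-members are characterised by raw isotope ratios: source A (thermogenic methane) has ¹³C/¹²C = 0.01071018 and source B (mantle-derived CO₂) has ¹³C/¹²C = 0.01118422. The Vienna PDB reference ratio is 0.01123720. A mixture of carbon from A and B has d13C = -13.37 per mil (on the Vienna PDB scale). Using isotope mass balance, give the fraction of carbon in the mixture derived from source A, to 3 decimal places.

0.205

δ_A = (0.01071018/0.01123720 − 1)×1000 = (0.953100 − 1)×1000 = -46.900 per mil
δ_B = (0.01118422/0.01123720 − 1)×1000 = (0.995285 − 1)×1000 = -4.715 per mil
f_A = (δ_mix − δ_B)/(δ_A − δ_B) = (-13.37 − (-4.715))/(-46.900 − (-4.715))
f_A = -8.655 / -42.185 = 0.2052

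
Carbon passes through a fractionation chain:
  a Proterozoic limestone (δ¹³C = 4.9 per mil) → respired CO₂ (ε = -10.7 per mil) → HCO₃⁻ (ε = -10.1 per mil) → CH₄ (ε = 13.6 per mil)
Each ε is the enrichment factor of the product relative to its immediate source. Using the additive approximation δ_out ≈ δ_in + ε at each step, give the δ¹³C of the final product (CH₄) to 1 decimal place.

-2.3 per mil

step 1: δ ≈ 4.9 + (-10.7) = -5.8 per mil
step 2: δ ≈ -5.8 + (-10.1) = -15.9 per mil
step 3: δ ≈ -15.9 + (13.6) = -2.3 per mil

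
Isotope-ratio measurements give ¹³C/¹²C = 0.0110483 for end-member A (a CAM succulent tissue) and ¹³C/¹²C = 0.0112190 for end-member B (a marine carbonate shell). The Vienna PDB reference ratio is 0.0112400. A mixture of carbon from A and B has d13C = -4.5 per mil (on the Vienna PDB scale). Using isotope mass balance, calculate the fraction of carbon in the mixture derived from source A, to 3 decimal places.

δ_A = (0.0110483/0.0112400 − 1)×1000 = (0.982945 − 1)×1000 = -17.055 per mil
δ_B = (0.0112190/0.0112400 − 1)×1000 = (0.998132 − 1)×1000 = -1.868 per mil
f_A = (δ_mix − δ_B)/(δ_A − δ_B) = (-4.5 − (-1.868))/(-17.055 − (-1.868))
f_A = -2.632 / -15.187 = 0.1733

0.173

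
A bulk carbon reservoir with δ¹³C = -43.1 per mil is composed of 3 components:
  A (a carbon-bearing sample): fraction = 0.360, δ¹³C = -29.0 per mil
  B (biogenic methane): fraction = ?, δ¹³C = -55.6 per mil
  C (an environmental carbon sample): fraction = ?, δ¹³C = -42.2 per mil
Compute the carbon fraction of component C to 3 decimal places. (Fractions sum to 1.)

0.218

Let f_C and f_B be the unknown fractions; fractions sum to 1 so f_C + f_B = 0.640.
Mass balance: Σ fᵢ·δᵢ = δ_bulk ⇒ f_C·(-42.2) + f_B·(-55.6) = -43.1 − (-10.440) = -32.660
Substitute f_B = 0.640 − f_C:
f_C·(-42.2 − -55.6) = -32.660 − 0.640×(-55.6) = 2.924
f_C = 2.924 / 13.4 = 0.2182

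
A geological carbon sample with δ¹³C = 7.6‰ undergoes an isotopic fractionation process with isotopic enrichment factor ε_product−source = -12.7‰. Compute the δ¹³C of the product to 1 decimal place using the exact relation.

-5.2‰

To first order, δ_product ≈ δ_source + ε = -5.1‰.
Exactly, δ_product = (δ_source + 1000)·(ε/1000 + 1) − 1000.
δ_product = (7.6 + 1000) × (-12.7/1000 + 1) − 1000
δ_product = -5.20‰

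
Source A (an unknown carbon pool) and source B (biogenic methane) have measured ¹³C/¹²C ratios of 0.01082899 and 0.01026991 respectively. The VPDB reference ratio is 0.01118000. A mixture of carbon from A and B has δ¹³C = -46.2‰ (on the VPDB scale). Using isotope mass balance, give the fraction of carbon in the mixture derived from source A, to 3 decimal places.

δ_A = (0.01082899/0.01118000 − 1)×1000 = (0.968604 − 1)×1000 = -31.396‰
δ_B = (0.01026991/0.01118000 − 1)×1000 = (0.918597 − 1)×1000 = -81.403‰
f_A = (δ_mix − δ_B)/(δ_A − δ_B) = (-46.2 − (-81.403))/(-31.396 − (-81.403))
f_A = 35.203 / 50.007 = 0.7040

0.704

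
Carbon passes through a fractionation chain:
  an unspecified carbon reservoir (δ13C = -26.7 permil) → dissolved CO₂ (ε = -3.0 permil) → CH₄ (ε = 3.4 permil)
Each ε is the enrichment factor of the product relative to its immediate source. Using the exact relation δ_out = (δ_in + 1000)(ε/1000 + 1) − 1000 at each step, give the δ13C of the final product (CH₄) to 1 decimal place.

step 1: δ = (-26.70 + 1000)·(-3.0/1000 + 1) − 1000 = -29.62 permil
step 2: δ = (-29.62 + 1000)·(3.4/1000 + 1) − 1000 = -26.32 permil

-26.3 permil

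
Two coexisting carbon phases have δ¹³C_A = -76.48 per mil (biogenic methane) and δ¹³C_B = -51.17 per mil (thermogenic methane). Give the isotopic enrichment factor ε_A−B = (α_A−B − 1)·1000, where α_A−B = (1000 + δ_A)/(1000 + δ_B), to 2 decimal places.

α_A−B = (1000 + -76.48) / (1000 + -51.17) = 923.52 / 948.83 = 0.973325
ε_A−B = (0.973325 − 1) × 1000 = -26.675 per mil
(The approximation ε ≈ δ_A − δ_B would give -25.31 per mil.)

-26.67 per mil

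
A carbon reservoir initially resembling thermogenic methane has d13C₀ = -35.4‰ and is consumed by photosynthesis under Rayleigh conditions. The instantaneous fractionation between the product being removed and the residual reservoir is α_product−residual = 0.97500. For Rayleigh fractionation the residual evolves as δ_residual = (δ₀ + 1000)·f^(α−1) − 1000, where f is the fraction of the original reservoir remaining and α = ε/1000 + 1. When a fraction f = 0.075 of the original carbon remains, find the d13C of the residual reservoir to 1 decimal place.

Rayleigh residual: δ_res = (δ₀ + 1000)·f^(α−1) − 1000
α − 1 = -0.02500
f^(α−1) = 0.075^(-0.02500) = 1.066899
δ_res = (-35.4 + 1000) × 1.066899 − 1000 = 1029.131 − 1000 = 29.13‰

29.1‰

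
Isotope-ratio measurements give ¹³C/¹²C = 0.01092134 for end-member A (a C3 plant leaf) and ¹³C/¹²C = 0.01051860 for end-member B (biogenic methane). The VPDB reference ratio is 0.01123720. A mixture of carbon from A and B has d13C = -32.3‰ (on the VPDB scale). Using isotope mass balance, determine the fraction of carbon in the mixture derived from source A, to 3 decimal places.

0.883

δ_A = (0.01092134/0.01123720 − 1)×1000 = (0.971892 − 1)×1000 = -28.108‰
δ_B = (0.01051860/0.01123720 − 1)×1000 = (0.936052 − 1)×1000 = -63.948‰
f_A = (δ_mix − δ_B)/(δ_A − δ_B) = (-32.3 − (-63.948))/(-28.108 − (-63.948))
f_A = 31.648 / 35.840 = 0.8830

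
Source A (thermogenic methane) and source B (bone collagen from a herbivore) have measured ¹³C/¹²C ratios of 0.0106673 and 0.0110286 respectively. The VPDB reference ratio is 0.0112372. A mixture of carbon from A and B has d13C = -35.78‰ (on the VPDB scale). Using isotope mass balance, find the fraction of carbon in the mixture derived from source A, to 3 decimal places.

δ_A = (0.0106673/0.0112372 − 1)×1000 = (0.949285 − 1)×1000 = -50.715‰
δ_B = (0.0110286/0.0112372 − 1)×1000 = (0.981437 − 1)×1000 = -18.563‰
f_A = (δ_mix − δ_B)/(δ_A − δ_B) = (-35.78 − (-18.563))/(-50.715 − (-18.563))
f_A = -17.217 / -32.152 = 0.5355

0.535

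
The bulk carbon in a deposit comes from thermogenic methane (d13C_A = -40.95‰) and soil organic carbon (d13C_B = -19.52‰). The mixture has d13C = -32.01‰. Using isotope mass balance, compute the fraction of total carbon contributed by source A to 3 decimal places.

δ_mix = f_A·δ_A + (1 − f_A)·δ_B  ⇒  f_A = (δ_mix − δ_B)/(δ_A − δ_B)
f_A = (-32.01 − (-19.52)) / (-40.95 − (-19.52))
f_A = -12.49 / -21.43 = 0.5828

0.583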